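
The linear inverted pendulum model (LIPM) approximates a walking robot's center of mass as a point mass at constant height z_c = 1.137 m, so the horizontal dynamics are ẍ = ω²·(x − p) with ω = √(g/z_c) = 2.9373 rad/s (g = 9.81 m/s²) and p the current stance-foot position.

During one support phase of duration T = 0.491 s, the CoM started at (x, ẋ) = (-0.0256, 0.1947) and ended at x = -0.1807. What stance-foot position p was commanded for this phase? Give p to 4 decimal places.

ωT = 2.9373·0.491 = 1.442214; cosh(ωT) = 2.233228, sinh(ωT) = 1.996824
x(T) = p + (x₀−p)·cosh(ωT) + (ẋ₀/ω)·sinh(ωT) ⇒ p·(1 − cosh) = x(T) − x₀·cosh − (ẋ₀/ω)·sinh
numerator   = -0.1807 − (-0.0256)·2.233228 − (0.1947/2.9373)·1.996824 = -0.255890
denominator = 1 − 2.233228 = -1.233228
p = -0.255890 / -1.233228 = 0.2075

p = 0.2075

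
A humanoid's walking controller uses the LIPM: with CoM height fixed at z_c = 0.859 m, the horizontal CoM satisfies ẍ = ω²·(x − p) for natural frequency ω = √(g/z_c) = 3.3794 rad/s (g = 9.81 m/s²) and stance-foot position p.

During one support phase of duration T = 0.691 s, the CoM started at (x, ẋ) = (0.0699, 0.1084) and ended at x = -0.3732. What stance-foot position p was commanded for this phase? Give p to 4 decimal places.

ωT = 3.3794·0.691 = 2.335165; cosh(ωT) = 5.213982, sinh(ωT) = 5.117187
x(T) = p + (x₀−p)·cosh(ωT) + (ẋ₀/ω)·sinh(ωT) ⇒ p·(1 − cosh) = x(T) − x₀·cosh − (ẋ₀/ω)·sinh
numerator   = -0.3732 − (0.0699)·5.213982 − (0.1084/3.3794)·5.117187 = -0.901800
denominator = 1 − 5.213982 = -4.213982
p = -0.901800 / -4.213982 = 0.2140

p = 0.2140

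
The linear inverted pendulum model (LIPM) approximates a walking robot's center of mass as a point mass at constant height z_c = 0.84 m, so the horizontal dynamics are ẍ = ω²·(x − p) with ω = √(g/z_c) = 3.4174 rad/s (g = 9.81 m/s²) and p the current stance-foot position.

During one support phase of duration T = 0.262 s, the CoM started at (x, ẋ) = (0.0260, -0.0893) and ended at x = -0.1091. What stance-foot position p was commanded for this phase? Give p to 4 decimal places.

ωT = 3.4174·0.262 = 0.895359; cosh(ωT) = 1.428338, sinh(ωT) = 1.019877
x(T) = p + (x₀−p)·cosh(ωT) + (ẋ₀/ω)·sinh(ωT) ⇒ p·(1 − cosh) = x(T) − x₀·cosh − (ẋ₀/ω)·sinh
numerator   = -0.1091 − (0.0260)·1.428338 − (-0.0893/3.4174)·1.019877 = -0.119586
denominator = 1 − 1.428338 = -0.428338
p = -0.119586 / -0.428338 = 0.2792

p = 0.2792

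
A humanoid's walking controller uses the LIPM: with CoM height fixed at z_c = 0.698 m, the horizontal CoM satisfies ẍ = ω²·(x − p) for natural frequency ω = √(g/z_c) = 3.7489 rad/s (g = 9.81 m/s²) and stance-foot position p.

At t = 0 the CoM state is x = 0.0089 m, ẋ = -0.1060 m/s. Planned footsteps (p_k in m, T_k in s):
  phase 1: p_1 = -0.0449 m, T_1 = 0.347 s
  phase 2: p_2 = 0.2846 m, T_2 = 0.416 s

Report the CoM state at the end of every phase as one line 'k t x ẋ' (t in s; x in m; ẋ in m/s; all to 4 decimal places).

phase 1: p=-0.0449, T=0.347, ωT=1.300868, cosh=1.972390, sinh=1.700094; start (x,ẋ)=(0.008900, -0.106000) → end (x,ẋ)=(0.013144, 0.133820)
phase 2: p=0.2846, T=0.416, ωT=1.559542, cosh=2.483438, sinh=2.273206; start (x,ẋ)=(0.013144, 0.133820) → end (x,ẋ)=(-0.308399, -1.981016)

1 0.3470 0.0131 0.1338
2 0.7630 -0.3084 -1.9810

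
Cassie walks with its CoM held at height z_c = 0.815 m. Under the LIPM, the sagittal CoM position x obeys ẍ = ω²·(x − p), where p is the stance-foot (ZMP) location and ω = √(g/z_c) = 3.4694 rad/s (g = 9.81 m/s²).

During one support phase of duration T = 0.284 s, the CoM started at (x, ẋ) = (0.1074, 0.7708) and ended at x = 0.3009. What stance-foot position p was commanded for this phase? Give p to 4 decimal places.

ωT = 3.4694·0.284 = 0.985310; cosh(ωT) = 1.525982, sinh(ωT) = 1.152659
x(T) = p + (x₀−p)·cosh(ωT) + (ẋ₀/ω)·sinh(ωT) ⇒ p·(1 − cosh) = x(T) − x₀·cosh − (ẋ₀/ω)·sinh
numerator   = 0.3009 − (0.1074)·1.525982 − (0.7708/3.4694)·1.152659 = -0.119078
denominator = 1 − 1.525982 = -0.525982
p = -0.119078 / -0.525982 = 0.2264

p = 0.2264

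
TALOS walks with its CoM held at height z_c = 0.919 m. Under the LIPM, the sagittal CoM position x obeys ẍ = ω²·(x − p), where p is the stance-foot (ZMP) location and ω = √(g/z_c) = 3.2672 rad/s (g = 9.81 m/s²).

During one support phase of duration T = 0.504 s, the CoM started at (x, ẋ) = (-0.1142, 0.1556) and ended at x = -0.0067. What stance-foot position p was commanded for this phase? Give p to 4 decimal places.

p = -0.1074

ωT = 3.2672·0.504 = 1.646669; cosh(ωT) = 2.691177, sinh(ωT) = 2.498486
x(T) = p + (x₀−p)·cosh(ωT) + (ẋ₀/ω)·sinh(ωT) ⇒ p·(1 − cosh) = x(T) − x₀·cosh − (ẋ₀/ω)·sinh
numerator   = -0.0067 − (-0.1142)·2.691177 − (0.1556/3.2672)·2.498486 = 0.181642
denominator = 1 − 2.691177 = -1.691177
p = 0.181642 / -1.691177 = -0.1074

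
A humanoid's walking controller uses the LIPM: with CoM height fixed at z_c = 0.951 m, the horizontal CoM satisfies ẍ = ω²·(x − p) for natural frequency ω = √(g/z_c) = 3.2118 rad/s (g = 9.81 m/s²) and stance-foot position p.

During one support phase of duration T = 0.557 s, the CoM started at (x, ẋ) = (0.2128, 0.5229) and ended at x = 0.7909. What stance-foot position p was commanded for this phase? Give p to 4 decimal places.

ωT = 3.2118·0.557 = 1.788973; cosh(ωT) = 3.075217, sinh(ωT) = 2.908085
x(T) = p + (x₀−p)·cosh(ωT) + (ẋ₀/ω)·sinh(ωT) ⇒ p·(1 − cosh) = x(T) − x₀·cosh − (ẋ₀/ω)·sinh
numerator   = 0.7909 − (0.2128)·3.075217 − (0.5229/3.2118)·2.908085 = -0.336960
denominator = 1 − 3.075217 = -2.075217
p = -0.336960 / -2.075217 = 0.1624

p = 0.1624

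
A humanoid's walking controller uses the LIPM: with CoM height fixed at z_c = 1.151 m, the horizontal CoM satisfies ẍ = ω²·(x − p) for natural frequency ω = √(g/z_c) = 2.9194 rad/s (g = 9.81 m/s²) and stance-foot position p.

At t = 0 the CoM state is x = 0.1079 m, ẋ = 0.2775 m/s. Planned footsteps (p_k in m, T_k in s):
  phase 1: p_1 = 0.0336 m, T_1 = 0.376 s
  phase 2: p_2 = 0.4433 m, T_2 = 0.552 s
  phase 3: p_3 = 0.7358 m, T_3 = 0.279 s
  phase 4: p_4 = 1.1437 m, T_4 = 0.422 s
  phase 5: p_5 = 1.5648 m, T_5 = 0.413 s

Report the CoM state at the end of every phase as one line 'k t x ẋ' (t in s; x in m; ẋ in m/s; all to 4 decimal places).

1 0.3760 0.2839 0.7510
2 0.9280 0.6470 0.8373
3 1.2070 0.8762 0.8954
4 1.6290 1.1271 0.4406
5 2.0420 0.9978 -1.1406

phase 1: p=0.0336, T=0.376, ωT=1.097694, cosh=1.665444, sinh=1.331804; start (x,ẋ)=(0.107900, 0.277500) → end (x,ẋ)=(0.283935, 0.751044)
phase 2: p=0.4433, T=0.552, ωT=1.611509, cosh=2.604976, sinh=2.405389; start (x,ẋ)=(0.283935, 0.751044) → end (x,ẋ)=(0.646969, 0.837347)
phase 3: p=0.7358, T=0.279, ωT=0.814513, cosh=1.350465, sinh=0.907610; start (x,ẋ)=(0.646969, 0.837347) → end (x,ẋ)=(0.876159, 0.895435)
phase 4: p=1.1437, T=0.422, ωT=1.231987, cosh=1.859873, sinh=1.568161; start (x,ẋ)=(0.876159, 0.895435) → end (x,ẋ)=(1.127092, 0.440569)
phase 5: p=1.5648, T=0.413, ωT=1.205712, cosh=1.819307, sinh=1.519829; start (x,ẋ)=(1.127092, 0.440569) → end (x,ẋ)=(0.997834, -1.140574)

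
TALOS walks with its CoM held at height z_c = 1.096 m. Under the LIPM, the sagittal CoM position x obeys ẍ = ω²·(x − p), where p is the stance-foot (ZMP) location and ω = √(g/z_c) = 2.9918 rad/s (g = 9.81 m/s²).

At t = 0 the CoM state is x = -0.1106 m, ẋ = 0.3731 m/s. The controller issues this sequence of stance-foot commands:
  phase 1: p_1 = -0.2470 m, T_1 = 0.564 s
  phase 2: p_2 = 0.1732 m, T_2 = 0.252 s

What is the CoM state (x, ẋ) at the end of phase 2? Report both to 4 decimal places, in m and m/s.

x = 1.1281, ẋ = 3.4454

phase 1: p=-0.2470, T=0.564, ωT=1.687375, cosh=2.795139, sinh=2.610135; start (x,ẋ)=(-0.110600, 0.373100) → end (x,ẋ)=(0.459761, 2.108014)
phase 2: p=0.1732, T=0.252, ωT=0.753934, cosh=1.297928, sinh=0.827416; start (x,ẋ)=(0.459761, 2.108014) → end (x,ẋ)=(1.128130, 3.445421)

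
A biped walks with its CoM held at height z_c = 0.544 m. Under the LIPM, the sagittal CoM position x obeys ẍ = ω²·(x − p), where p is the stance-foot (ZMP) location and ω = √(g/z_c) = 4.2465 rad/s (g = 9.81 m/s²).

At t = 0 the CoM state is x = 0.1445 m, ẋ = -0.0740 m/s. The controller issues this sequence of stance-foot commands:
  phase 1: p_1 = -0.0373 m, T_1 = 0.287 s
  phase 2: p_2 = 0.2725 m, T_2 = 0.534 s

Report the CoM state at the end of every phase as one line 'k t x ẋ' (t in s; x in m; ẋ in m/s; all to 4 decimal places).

phase 1: p=-0.0373, T=0.287, ωT=1.218746, cosh=1.839271, sinh=1.543670; start (x,ẋ)=(0.144500, -0.074000) → end (x,ẋ)=(0.270179, 1.055628)
phase 2: p=0.2725, T=0.534, ωT=2.267631, cosh=4.880027, sinh=4.776470; start (x,ẋ)=(0.270179, 1.055628) → end (x,ẋ)=(1.448548, 5.104424)

1 0.2870 0.2702 1.0556
2 0.8210 1.4485 5.1044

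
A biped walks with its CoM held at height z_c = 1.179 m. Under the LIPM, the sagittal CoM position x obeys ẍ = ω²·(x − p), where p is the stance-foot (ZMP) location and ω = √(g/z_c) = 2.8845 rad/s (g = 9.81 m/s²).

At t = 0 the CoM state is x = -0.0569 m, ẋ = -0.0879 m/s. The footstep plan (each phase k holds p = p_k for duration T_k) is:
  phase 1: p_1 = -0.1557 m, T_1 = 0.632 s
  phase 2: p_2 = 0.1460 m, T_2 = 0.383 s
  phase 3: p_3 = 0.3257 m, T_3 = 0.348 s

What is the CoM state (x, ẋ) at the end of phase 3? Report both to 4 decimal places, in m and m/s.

x = 0.5300, ẋ = 0.8776

phase 1: p=-0.1557, T=0.632, ωT=1.823004, cosh=3.175983, sinh=3.014443; start (x,ẋ)=(-0.056900, -0.087900) → end (x,ẋ)=(0.066227, 0.579913)
phase 2: p=0.1460, T=0.383, ωT=1.104764, cosh=1.674900, sinh=1.343611; start (x,ẋ)=(0.066227, 0.579913) → end (x,ẋ)=(0.282514, 0.662126)
phase 3: p=0.3257, T=0.348, ωT=1.003806, cosh=1.547565, sinh=1.181083; start (x,ẋ)=(0.282514, 0.662126) → end (x,ẋ)=(0.529981, 0.877557)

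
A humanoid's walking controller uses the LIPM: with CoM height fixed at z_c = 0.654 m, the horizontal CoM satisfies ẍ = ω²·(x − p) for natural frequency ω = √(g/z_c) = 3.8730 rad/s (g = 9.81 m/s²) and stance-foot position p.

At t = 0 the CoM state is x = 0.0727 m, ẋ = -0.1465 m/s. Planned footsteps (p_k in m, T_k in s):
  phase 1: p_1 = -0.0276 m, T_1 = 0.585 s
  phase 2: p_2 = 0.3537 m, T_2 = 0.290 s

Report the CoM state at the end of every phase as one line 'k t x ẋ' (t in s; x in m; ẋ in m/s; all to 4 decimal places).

phase 1: p=-0.0276, T=0.585, ωT=2.265705, cosh=4.870837, sinh=4.767080; start (x,ẋ)=(0.072700, -0.146500) → end (x,ẋ)=(0.280625, 1.138251)
phase 2: p=0.3537, T=0.290, ωT=1.123170, cosh=1.699916, sinh=1.374669; start (x,ẋ)=(0.280625, 1.138251) → end (x,ẋ)=(0.633486, 1.545876)

1 0.5850 0.2806 1.1383
2 0.8750 0.6335 1.5459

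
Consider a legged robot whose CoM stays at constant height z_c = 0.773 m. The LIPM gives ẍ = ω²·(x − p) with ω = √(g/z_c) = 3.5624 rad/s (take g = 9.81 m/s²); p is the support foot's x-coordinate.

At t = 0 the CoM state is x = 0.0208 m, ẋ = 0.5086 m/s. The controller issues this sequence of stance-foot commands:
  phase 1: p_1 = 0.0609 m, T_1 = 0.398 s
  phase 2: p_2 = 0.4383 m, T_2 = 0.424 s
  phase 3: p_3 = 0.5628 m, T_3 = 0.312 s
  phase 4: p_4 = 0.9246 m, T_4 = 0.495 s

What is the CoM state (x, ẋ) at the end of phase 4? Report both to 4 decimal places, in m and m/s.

x = 0.5927, ẋ = -0.9177

phase 1: p=0.0609, T=0.398, ωT=1.417835, cosh=2.185206, sinh=1.942968; start (x,ẋ)=(0.020800, 0.508600) → end (x,ẋ)=(0.250669, 0.833838)
phase 2: p=0.4383, T=0.424, ωT=1.510458, cosh=2.374806, sinh=2.153997; start (x,ẋ)=(0.250669, 0.833838) → end (x,ẋ)=(0.496891, 0.540435)
phase 3: p=0.5628, T=0.312, ωT=1.111469, cosh=1.683947, sinh=1.354872; start (x,ẋ)=(0.496891, 0.540435) → end (x,ẋ)=(0.657353, 0.591945)
phase 4: p=0.9246, T=0.495, ωT=1.763388, cosh=3.001813, sinh=2.830350; start (x,ẋ)=(0.657353, 0.591945) → end (x,ẋ)=(0.592679, -0.917700)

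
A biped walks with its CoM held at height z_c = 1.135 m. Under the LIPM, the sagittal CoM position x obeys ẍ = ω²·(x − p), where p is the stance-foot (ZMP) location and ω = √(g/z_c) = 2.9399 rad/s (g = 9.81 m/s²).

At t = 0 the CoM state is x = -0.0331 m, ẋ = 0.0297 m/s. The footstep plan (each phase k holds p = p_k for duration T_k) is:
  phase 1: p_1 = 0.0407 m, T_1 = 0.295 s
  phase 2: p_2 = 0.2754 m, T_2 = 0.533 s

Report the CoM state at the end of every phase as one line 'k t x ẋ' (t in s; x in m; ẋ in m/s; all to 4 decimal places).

phase 1: p=0.0407, T=0.295, ωT=0.867271, cosh=1.400251, sinh=0.980154; start (x,ẋ)=(-0.033100, 0.029700) → end (x,ẋ)=(-0.052737, -0.171071)
phase 2: p=0.2754, T=0.533, ωT=1.566967, cosh=2.500384, sinh=2.291707; start (x,ẋ)=(-0.052737, -0.171071) → end (x,ẋ)=(-0.678421, -2.638528)

1 0.2950 -0.0527 -0.1711
2 0.8280 -0.6784 -2.6385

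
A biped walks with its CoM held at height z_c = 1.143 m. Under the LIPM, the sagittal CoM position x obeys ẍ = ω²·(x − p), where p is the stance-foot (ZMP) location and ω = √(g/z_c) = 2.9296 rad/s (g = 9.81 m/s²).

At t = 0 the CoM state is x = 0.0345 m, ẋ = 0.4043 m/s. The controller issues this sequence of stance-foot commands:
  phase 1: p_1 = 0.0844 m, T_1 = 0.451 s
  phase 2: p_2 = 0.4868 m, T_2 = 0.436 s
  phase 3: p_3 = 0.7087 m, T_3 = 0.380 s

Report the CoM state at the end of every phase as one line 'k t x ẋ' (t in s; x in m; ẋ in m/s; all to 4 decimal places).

phase 1: p=0.0844, T=0.451, ωT=1.321250, cosh=2.007452, sinh=1.740650; start (x,ẋ)=(0.034500, 0.404300) → end (x,ẋ)=(0.224447, 0.557152)
phase 2: p=0.4868, T=0.436, ωT=1.277306, cosh=1.932875, sinh=1.654087; start (x,ẋ)=(0.224447, 0.557152) → end (x,ẋ)=(0.294279, -0.194409)
phase 3: p=0.7087, T=0.380, ωT=1.113248, cosh=1.686360, sinh=1.357870; start (x,ẋ)=(0.294279, -0.194409) → end (x,ẋ)=(-0.080271, -1.976415)

1 0.4510 0.2244 0.5572
2 0.8870 0.2943 -0.1944
3 1.2670 -0.0803 -1.9764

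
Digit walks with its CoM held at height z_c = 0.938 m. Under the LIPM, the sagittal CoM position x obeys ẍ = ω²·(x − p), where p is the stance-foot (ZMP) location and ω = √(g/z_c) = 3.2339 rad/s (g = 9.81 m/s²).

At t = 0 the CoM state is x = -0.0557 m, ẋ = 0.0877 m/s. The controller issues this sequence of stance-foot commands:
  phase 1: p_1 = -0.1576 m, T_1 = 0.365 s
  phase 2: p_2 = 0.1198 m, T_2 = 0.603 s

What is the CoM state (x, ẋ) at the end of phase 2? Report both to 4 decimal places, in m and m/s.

x = 0.6030, ẋ = 1.6796

phase 1: p=-0.1576, T=0.365, ωT=1.180373, cosh=1.781377, sinh=1.474213; start (x,ẋ)=(-0.055700, 0.087700) → end (x,ẋ)=(0.063901, 0.642031)
phase 2: p=0.1198, T=0.603, ωT=1.950042, cosh=3.585624, sinh=3.443356; start (x,ẋ)=(0.063901, 0.642031) → end (x,ẋ)=(0.602983, 1.679624)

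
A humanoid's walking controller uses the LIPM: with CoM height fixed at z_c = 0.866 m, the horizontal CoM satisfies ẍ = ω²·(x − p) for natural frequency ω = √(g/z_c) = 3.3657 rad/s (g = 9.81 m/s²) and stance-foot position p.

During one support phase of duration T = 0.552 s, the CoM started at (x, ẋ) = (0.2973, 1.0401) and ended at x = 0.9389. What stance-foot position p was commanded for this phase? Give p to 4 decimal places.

ωT = 3.3657·0.552 = 1.857866; cosh(ωT) = 3.283025, sinh(ωT) = 3.127020
x(T) = p + (x₀−p)·cosh(ωT) + (ẋ₀/ω)·sinh(ωT) ⇒ p·(1 − cosh) = x(T) − x₀·cosh − (ẋ₀/ω)·sinh
numerator   = 0.9389 − (0.2973)·3.283025 − (1.0401/3.3657)·3.127020 = -1.003484
denominator = 1 − 3.283025 = -2.283025
p = -1.003484 / -2.283025 = 0.4395

p = 0.4395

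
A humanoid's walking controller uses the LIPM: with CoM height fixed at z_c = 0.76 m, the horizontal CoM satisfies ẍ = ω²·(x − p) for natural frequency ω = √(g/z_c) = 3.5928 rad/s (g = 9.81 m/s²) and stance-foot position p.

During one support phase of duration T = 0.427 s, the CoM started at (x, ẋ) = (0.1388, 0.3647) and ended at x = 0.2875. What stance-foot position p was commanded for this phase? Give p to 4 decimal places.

p = 0.1919

ωT = 3.5928·0.427 = 1.534126; cosh(ωT) = 2.426457, sinh(ωT) = 2.210812
x(T) = p + (x₀−p)·cosh(ωT) + (ẋ₀/ω)·sinh(ωT) ⇒ p·(1 − cosh) = x(T) − x₀·cosh − (ẋ₀/ω)·sinh
numerator   = 0.2875 − (0.1388)·2.426457 − (0.3647/3.5928)·2.210812 = -0.273709
denominator = 1 − 2.426457 = -1.426457
p = -0.273709 / -1.426457 = 0.1919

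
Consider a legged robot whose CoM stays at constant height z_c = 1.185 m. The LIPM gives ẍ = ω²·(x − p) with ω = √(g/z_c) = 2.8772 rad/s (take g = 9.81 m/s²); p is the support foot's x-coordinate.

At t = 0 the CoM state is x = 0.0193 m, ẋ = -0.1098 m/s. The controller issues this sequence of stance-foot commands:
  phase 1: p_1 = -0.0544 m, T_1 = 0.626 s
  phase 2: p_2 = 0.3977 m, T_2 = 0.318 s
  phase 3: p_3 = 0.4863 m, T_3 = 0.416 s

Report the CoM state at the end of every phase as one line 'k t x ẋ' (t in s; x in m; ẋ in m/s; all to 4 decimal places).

phase 1: p=-0.0544, T=0.626, ωT=1.801127, cosh=3.110792, sinh=2.945679; start (x,ẋ)=(0.019300, -0.109800) → end (x,ẋ)=(0.062452, 0.283065)
phase 2: p=0.3977, T=0.318, ωT=0.914950, cosh=1.448593, sinh=1.048056; start (x,ẋ)=(0.062452, 0.283065) → end (x,ẋ)=(0.015172, -0.600883)
phase 3: p=0.4863, T=0.416, ωT=1.196915, cosh=1.806008, sinh=1.503883; start (x,ẋ)=(0.015172, -0.600883) → end (x,ẋ)=(-0.678636, -3.123756)

1 0.6260 0.0625 0.2831
2 0.9440 0.0152 -0.6009
3 1.3600 -0.6786 -3.1238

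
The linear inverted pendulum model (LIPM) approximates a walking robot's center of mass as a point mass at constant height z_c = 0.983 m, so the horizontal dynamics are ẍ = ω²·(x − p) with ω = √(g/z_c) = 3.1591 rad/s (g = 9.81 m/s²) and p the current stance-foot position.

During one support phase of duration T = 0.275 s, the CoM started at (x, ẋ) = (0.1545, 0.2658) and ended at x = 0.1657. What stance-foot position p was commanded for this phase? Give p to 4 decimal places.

ωT = 3.1591·0.275 = 0.868753; cosh(ωT) = 1.401705, sinh(ωT) = 0.982230
x(T) = p + (x₀−p)·cosh(ωT) + (ẋ₀/ω)·sinh(ωT) ⇒ p·(1 − cosh) = x(T) − x₀·cosh − (ẋ₀/ω)·sinh
numerator   = 0.1657 − (0.1545)·1.401705 − (0.2658/3.1591)·0.982230 = -0.133506
denominator = 1 − 1.401705 = -0.401705
p = -0.133506 / -0.401705 = 0.3323

p = 0.3323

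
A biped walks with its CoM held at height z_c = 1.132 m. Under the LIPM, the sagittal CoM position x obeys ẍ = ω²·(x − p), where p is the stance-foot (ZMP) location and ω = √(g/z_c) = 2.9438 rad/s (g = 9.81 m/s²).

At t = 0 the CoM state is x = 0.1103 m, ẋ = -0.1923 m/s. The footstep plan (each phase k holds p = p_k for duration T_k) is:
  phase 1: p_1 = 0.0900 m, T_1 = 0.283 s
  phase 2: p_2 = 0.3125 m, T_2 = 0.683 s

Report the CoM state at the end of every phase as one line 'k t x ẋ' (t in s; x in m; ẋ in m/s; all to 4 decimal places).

phase 1: p=0.0900, T=0.283, ωT=0.833095, cosh=1.367565, sinh=0.932863; start (x,ẋ)=(0.110300, -0.192300) → end (x,ẋ)=(0.056823, -0.207236)
phase 2: p=0.3125, T=0.683, ωT=2.010615, cosh=3.800909, sinh=3.667003; start (x,ẋ)=(0.056823, -0.207236) → end (x,ẋ)=(-0.917450, -3.547692)

1 0.2830 0.0568 -0.2072
2 0.9660 -0.9175 -3.5477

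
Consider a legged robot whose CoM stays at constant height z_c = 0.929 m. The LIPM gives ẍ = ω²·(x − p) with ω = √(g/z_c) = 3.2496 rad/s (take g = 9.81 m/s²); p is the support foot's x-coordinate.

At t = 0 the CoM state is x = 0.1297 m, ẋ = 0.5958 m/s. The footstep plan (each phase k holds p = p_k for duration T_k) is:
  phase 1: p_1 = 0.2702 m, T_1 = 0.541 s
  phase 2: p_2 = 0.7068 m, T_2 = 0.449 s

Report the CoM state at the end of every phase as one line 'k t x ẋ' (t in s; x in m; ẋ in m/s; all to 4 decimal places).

1 0.5410 0.3666 0.4945
2 0.9900 0.2451 -1.1285

phase 1: p=0.2702, T=0.541, ωT=1.758034, cosh=2.986701, sinh=2.814318; start (x,ẋ)=(0.129700, 0.595800) → end (x,ẋ)=(0.366561, 0.494547)
phase 2: p=0.7068, T=0.449, ωT=1.459070, cosh=2.267205, sinh=2.034753; start (x,ẋ)=(0.366561, 0.494547) → end (x,ẋ)=(0.245072, -1.128464)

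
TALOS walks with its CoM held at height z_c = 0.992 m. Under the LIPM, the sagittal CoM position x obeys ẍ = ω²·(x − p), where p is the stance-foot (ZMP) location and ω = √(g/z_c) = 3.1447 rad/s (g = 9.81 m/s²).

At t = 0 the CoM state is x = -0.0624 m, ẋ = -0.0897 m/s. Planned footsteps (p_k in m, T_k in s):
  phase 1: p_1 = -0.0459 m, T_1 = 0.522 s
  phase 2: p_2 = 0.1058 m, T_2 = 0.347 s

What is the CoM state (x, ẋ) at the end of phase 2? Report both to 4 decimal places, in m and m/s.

x = -0.4913, ẋ = -1.7199

phase 1: p=-0.0459, T=0.522, ωT=1.641533, cosh=2.678382, sinh=2.484699; start (x,ẋ)=(-0.062400, -0.089700) → end (x,ẋ)=(-0.160967, -0.369176)
phase 2: p=0.1058, T=0.347, ωT=1.091211, cosh=1.656844, sinh=1.321034; start (x,ẋ)=(-0.160967, -0.369176) → end (x,ẋ)=(-0.491276, -1.719886)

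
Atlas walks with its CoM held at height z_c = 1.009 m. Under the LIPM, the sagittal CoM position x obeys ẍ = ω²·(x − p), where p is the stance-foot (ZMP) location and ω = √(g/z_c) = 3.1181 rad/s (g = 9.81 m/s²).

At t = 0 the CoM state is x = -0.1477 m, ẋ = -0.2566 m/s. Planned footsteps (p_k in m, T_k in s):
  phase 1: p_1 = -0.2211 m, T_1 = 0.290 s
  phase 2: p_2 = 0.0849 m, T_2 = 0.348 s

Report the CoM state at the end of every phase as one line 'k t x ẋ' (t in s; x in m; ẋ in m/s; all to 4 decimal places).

1 0.2900 -0.2006 -0.1325
2 0.6380 -0.4415 -1.3854

phase 1: p=-0.2211, T=0.290, ωT=0.904249, cosh=1.437461, sinh=1.032615; start (x,ẋ)=(-0.147700, -0.256600) → end (x,ẋ)=(-0.200568, -0.132519)
phase 2: p=0.0849, T=0.348, ωT=1.085099, cosh=1.648800, sinh=1.310932; start (x,ẋ)=(-0.200568, -0.132519) → end (x,ẋ)=(-0.441495, -1.385382)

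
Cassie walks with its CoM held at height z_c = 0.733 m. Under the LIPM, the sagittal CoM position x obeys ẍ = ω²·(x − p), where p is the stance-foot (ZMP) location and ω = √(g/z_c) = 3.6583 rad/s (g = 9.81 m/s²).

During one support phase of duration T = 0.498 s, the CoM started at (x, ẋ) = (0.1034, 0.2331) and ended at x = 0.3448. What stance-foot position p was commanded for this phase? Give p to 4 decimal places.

p = 0.0806

ωT = 3.6583·0.498 = 1.821833; cosh(ωT) = 3.172457, sinh(ωT) = 3.010728
x(T) = p + (x₀−p)·cosh(ωT) + (ẋ₀/ω)·sinh(ωT) ⇒ p·(1 − cosh) = x(T) − x₀·cosh − (ẋ₀/ω)·sinh
numerator   = 0.3448 − (0.1034)·3.172457 − (0.2331/3.6583)·3.010728 = -0.175070
denominator = 1 − 3.172457 = -2.172457
p = -0.175070 / -2.172457 = 0.0806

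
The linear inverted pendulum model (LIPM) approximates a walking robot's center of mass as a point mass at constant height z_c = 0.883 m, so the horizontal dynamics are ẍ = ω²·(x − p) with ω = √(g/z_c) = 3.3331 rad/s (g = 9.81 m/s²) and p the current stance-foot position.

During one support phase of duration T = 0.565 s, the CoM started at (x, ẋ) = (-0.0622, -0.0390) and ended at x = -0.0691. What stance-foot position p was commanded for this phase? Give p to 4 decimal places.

ωT = 3.3331·0.565 = 1.883201; cosh(ωT) = 3.363311, sinh(ωT) = 3.211209
x(T) = p + (x₀−p)·cosh(ωT) + (ẋ₀/ω)·sinh(ωT) ⇒ p·(1 − cosh) = x(T) − x₀·cosh − (ẋ₀/ω)·sinh
numerator   = -0.0691 − (-0.0622)·3.363311 − (-0.0390/3.3331)·3.211209 = 0.177672
denominator = 1 − 3.363311 = -2.363311
p = 0.177672 / -2.363311 = -0.0752

p = -0.0752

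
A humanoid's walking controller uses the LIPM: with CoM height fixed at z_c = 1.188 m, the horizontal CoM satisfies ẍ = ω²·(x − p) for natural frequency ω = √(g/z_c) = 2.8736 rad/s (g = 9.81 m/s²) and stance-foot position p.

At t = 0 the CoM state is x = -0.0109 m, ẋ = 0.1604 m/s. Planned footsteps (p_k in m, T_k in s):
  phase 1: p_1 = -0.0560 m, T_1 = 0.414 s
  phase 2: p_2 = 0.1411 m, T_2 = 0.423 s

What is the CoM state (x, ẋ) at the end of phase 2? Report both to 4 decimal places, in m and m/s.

phase 1: p=-0.0560, T=0.414, ωT=1.189670, cosh=1.795160, sinh=1.490838; start (x,ẋ)=(-0.010900, 0.160400) → end (x,ẋ)=(0.108178, 0.481155)
phase 2: p=0.1411, T=0.423, ωT=1.215533, cosh=1.834321, sinh=1.537769; start (x,ẋ)=(0.108178, 0.481155) → end (x,ẋ)=(0.338194, 0.737113)

x = 0.3382, ẋ = 0.7371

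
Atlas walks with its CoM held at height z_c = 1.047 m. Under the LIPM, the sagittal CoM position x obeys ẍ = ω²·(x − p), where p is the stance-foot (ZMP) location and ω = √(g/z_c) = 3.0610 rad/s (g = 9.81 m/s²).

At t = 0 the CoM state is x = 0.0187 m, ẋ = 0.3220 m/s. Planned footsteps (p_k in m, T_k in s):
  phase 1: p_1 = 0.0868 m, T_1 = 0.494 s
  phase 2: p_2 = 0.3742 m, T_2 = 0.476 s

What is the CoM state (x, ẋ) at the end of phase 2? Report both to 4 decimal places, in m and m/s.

x = 0.0806, ẋ = -0.6667

phase 1: p=0.0868, T=0.494, ωT=1.512134, cosh=2.378420, sinh=2.157981; start (x,ẋ)=(0.018700, 0.322000) → end (x,ẋ)=(0.151837, 0.316011)
phase 2: p=0.3742, T=0.476, ωT=1.457036, cosh=2.263071, sinh=2.030145; start (x,ẋ)=(0.151837, 0.316011) → end (x,ẋ)=(0.080565, -0.666668)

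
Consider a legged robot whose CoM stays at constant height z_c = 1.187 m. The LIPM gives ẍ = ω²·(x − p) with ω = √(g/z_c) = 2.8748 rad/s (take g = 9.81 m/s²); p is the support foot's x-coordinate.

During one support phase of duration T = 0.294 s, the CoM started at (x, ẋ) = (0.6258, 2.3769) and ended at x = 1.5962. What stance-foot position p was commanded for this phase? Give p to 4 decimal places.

ωT = 2.8748·0.294 = 0.845191; cosh(ωT) = 1.378949, sinh(ωT) = 0.949474
x(T) = p + (x₀−p)·cosh(ωT) + (ẋ₀/ω)·sinh(ωT) ⇒ p·(1 − cosh) = x(T) − x₀·cosh − (ẋ₀/ω)·sinh
numerator   = 1.5962 − (0.6258)·1.378949 − (2.3769/2.8748)·0.949474 = -0.051776
denominator = 1 − 1.378949 = -0.378949
p = -0.051776 / -0.378949 = 0.1366

p = 0.1366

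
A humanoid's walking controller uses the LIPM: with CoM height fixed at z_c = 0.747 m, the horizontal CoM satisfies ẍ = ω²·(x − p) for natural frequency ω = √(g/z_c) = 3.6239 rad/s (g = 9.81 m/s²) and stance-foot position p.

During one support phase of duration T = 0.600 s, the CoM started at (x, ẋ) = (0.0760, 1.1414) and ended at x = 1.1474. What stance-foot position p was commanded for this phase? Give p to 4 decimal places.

p = 0.1617

ωT = 3.6239·0.600 = 2.174340; cosh(ωT) = 4.455030, sinh(ωT) = 4.341347
x(T) = p + (x₀−p)·cosh(ωT) + (ẋ₀/ω)·sinh(ωT) ⇒ p·(1 − cosh) = x(T) − x₀·cosh − (ẋ₀/ω)·sinh
numerator   = 1.1474 − (0.0760)·4.455030 − (1.1414/3.6239)·4.341347 = -0.558553
denominator = 1 − 4.455030 = -3.455030
p = -0.558553 / -3.455030 = 0.1617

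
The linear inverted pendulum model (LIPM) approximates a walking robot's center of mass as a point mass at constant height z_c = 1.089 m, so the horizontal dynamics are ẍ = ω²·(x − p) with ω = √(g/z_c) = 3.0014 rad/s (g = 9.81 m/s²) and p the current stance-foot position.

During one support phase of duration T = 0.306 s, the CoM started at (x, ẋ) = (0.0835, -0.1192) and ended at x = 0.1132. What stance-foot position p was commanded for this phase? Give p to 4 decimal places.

p = -0.0747

ωT = 3.0014·0.306 = 0.918428; cosh(ωT) = 1.452248, sinh(ωT) = 1.053102
x(T) = p + (x₀−p)·cosh(ωT) + (ẋ₀/ω)·sinh(ωT) ⇒ p·(1 − cosh) = x(T) − x₀·cosh − (ẋ₀/ω)·sinh
numerator   = 0.1132 − (0.0835)·1.452248 − (-0.1192/3.0014)·1.053102 = 0.033761
denominator = 1 − 1.452248 = -0.452248
p = 0.033761 / -0.452248 = -0.0747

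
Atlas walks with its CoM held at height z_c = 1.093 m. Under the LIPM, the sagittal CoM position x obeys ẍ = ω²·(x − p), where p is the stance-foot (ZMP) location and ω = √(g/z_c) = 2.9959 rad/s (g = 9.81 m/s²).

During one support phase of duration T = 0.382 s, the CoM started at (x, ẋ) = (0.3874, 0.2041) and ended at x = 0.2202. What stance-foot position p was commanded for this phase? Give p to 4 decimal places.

ωT = 2.9959·0.382 = 1.144434; cosh(ωT) = 1.729533, sinh(ωT) = 1.411129
x(T) = p + (x₀−p)·cosh(ωT) + (ẋ₀/ω)·sinh(ωT) ⇒ p·(1 − cosh) = x(T) − x₀·cosh − (ẋ₀/ω)·sinh
numerator   = 0.2202 − (0.3874)·1.729533 − (0.2041/2.9959)·1.411129 = -0.545956
denominator = 1 − 1.729533 = -0.729533
p = -0.545956 / -0.729533 = 0.7484

p = 0.7484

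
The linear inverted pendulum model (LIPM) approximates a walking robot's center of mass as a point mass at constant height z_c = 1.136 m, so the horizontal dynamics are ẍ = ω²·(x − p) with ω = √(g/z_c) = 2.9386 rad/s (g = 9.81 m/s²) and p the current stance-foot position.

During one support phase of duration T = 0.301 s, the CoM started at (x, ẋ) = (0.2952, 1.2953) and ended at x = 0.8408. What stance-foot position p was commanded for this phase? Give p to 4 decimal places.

p = 0.0488

ωT = 2.9386·0.301 = 0.884519; cosh(ωT) = 1.417366, sinh(ωT) = 1.004453
x(T) = p + (x₀−p)·cosh(ωT) + (ẋ₀/ω)·sinh(ωT) ⇒ p·(1 − cosh) = x(T) − x₀·cosh − (ẋ₀/ω)·sinh
numerator   = 0.8408 − (0.2952)·1.417366 − (1.2953/2.9386)·1.004453 = -0.020357
denominator = 1 − 1.417366 = -0.417366
p = -0.020357 / -0.417366 = 0.0488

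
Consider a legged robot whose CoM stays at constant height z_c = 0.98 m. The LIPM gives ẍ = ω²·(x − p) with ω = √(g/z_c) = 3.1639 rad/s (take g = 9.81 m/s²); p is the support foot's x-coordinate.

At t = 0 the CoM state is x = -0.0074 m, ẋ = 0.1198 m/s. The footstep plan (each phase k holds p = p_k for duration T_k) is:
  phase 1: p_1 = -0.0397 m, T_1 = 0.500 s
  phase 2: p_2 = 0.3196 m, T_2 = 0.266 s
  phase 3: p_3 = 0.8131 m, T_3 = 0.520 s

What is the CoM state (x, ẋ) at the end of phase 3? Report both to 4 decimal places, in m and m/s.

phase 1: p=-0.0397, T=0.500, ωT=1.581950, cosh=2.535003, sinh=2.329429; start (x,ẋ)=(-0.007400, 0.119800) → end (x,ẋ)=(0.130384, 0.541747)
phase 2: p=0.3196, T=0.266, ωT=0.841597, cosh=1.375546, sinh=0.944524; start (x,ẋ)=(0.130384, 0.541747) → end (x,ẋ)=(0.221053, 0.179747)
phase 3: p=0.8131, T=0.520, ωT=1.645228, cosh=2.687580, sinh=2.494611; start (x,ẋ)=(0.221053, 0.179747) → end (x,ẋ)=(-0.636350, -4.189766)

x = -0.6364, ẋ = -4.1898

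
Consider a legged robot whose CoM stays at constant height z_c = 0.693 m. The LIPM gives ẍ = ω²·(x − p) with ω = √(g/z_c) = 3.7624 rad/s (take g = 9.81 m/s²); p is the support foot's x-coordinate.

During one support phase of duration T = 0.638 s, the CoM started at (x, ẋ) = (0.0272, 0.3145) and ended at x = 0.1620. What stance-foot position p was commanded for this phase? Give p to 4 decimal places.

p = 0.0979

ωT = 3.7624·0.638 = 2.400411; cosh(ωT) = 5.559195, sinh(ωT) = 5.468515
x(T) = p + (x₀−p)·cosh(ωT) + (ẋ₀/ω)·sinh(ωT) ⇒ p·(1 − cosh) = x(T) − x₀·cosh − (ẋ₀/ω)·sinh
numerator   = 0.1620 − (0.0272)·5.559195 − (0.3145/3.7624)·5.468515 = -0.446325
denominator = 1 − 5.559195 = -4.559195
p = -0.446325 / -4.559195 = 0.0979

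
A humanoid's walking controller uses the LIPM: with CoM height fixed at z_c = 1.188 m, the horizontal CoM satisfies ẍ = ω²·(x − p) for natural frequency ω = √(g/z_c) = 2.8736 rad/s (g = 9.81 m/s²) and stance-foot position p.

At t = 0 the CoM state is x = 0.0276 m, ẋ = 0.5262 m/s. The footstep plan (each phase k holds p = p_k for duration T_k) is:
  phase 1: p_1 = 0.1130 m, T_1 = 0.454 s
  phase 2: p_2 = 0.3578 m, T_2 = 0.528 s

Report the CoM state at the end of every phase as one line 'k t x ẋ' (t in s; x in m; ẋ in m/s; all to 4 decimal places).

1 0.4540 0.2567 0.6222
2 0.9820 0.5861 0.8562

phase 1: p=0.1130, T=0.454, ωT=1.304614, cosh=1.978772, sinh=1.707495; start (x,ẋ)=(0.027600, 0.526200) → end (x,ẋ)=(0.256681, 0.622201)
phase 2: p=0.3578, T=0.528, ωT=1.517261, cosh=2.389515, sinh=2.170203; start (x,ẋ)=(0.256681, 0.622201) → end (x,ẋ)=(0.586075, 0.856153)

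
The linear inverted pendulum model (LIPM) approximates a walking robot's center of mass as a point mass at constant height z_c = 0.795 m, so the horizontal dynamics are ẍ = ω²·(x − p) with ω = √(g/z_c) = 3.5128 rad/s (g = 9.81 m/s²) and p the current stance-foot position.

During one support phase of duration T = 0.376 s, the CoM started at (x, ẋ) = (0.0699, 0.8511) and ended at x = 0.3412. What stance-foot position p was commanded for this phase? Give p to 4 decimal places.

ωT = 3.5128·0.376 = 1.320813; cosh(ωT) = 2.006692, sinh(ωT) = 1.739774
x(T) = p + (x₀−p)·cosh(ωT) + (ẋ₀/ω)·sinh(ωT) ⇒ p·(1 − cosh) = x(T) − x₀·cosh − (ẋ₀/ω)·sinh
numerator   = 0.3412 − (0.0699)·2.006692 − (0.8511/3.5128)·1.739774 = -0.220589
denominator = 1 − 2.006692 = -1.006692
p = -0.220589 / -1.006692 = 0.2191

p = 0.2191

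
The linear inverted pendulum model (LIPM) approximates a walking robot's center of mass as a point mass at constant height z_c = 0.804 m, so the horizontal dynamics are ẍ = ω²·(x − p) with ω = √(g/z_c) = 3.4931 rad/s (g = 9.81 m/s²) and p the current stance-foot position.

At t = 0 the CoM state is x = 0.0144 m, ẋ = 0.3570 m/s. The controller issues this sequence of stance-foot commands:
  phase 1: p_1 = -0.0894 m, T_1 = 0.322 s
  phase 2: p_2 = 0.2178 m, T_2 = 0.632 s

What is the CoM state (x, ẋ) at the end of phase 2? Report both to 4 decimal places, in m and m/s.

x = 1.6887, ẋ = 5.2558

phase 1: p=-0.0894, T=0.322, ωT=1.124778, cosh=1.702129, sinh=1.377405; start (x,ẋ)=(0.014400, 0.357000) → end (x,ẋ)=(0.228054, 1.107085)
phase 2: p=0.2178, T=0.632, ωT=2.207639, cosh=4.602091, sinh=4.492131; start (x,ẋ)=(0.228054, 1.107085) → end (x,ẋ)=(1.688701, 5.255801)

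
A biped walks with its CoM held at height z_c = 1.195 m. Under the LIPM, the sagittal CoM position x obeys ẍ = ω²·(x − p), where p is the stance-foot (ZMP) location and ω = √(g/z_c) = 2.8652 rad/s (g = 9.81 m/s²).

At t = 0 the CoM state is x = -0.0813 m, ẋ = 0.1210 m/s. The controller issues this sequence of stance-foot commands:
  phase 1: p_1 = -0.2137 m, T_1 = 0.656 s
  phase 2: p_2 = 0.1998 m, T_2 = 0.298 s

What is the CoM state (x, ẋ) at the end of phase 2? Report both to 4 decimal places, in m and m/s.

x = 0.9725, ẋ = 2.7015

phase 1: p=-0.2137, T=0.656, ωT=1.879571, cosh=3.351675, sinh=3.199020; start (x,ẋ)=(-0.081300, 0.121000) → end (x,ẋ)=(0.365159, 1.619109)
phase 2: p=0.1998, T=0.298, ωT=0.853830, cosh=1.387203, sinh=0.961421; start (x,ẋ)=(0.365159, 1.619109) → end (x,ẋ)=(0.972481, 2.701542)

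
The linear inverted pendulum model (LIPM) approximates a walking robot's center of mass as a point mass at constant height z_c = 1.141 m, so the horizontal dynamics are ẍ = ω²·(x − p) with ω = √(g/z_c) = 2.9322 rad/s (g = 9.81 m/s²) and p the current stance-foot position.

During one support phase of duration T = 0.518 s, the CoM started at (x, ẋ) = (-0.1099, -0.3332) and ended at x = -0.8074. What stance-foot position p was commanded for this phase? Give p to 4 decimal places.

ωT = 2.9322·0.518 = 1.518880; cosh(ωT) = 2.393031, sinh(ωT) = 2.174074
x(T) = p + (x₀−p)·cosh(ωT) + (ẋ₀/ω)·sinh(ωT) ⇒ p·(1 − cosh) = x(T) − x₀·cosh − (ẋ₀/ω)·sinh
numerator   = -0.8074 − (-0.1099)·2.393031 − (-0.3332/2.9322)·2.174074 = -0.297355
denominator = 1 − 2.393031 = -1.393031
p = -0.297355 / -1.393031 = 0.2135

p = 0.2135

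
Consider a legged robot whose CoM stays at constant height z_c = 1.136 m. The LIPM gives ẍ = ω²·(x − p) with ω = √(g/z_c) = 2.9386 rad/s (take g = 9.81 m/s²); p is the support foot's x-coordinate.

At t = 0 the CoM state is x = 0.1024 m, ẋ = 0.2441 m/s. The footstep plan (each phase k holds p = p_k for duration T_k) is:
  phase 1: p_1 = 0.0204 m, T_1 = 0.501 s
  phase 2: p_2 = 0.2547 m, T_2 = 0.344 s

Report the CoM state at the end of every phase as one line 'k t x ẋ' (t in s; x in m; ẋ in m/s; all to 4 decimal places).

1 0.5010 0.3800 1.0576
2 0.8450 0.8787 2.0846

phase 1: p=0.0204, T=0.501, ωT=1.472239, cosh=2.294197, sinh=2.064785; start (x,ẋ)=(0.102400, 0.244100) → end (x,ẋ)=(0.380039, 1.057555)
phase 2: p=0.2547, T=0.344, ωT=1.010878, cosh=1.555957, sinh=1.192057; start (x,ẋ)=(0.380039, 1.057555) → end (x,ẋ)=(0.878725, 2.084570)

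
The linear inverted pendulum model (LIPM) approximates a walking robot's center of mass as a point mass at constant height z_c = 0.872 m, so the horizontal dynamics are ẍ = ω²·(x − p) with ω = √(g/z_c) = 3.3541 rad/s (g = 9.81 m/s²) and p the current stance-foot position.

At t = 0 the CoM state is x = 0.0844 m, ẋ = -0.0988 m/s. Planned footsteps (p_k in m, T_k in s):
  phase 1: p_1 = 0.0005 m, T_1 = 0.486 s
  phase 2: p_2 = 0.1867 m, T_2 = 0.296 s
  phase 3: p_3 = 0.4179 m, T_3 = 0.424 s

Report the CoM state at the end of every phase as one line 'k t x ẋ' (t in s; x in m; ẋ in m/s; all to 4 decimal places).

1 0.4860 0.1506 0.4288
2 0.7820 0.2801 0.5169
3 1.2060 0.4164 0.2313

phase 1: p=0.0005, T=0.486, ωT=1.630093, cosh=2.650129, sinh=2.454218; start (x,ẋ)=(0.084400, -0.098800) → end (x,ẋ)=(0.150553, 0.428806)
phase 2: p=0.1867, T=0.296, ωT=0.992814, cosh=1.534675, sinh=1.164142; start (x,ẋ)=(0.150553, 0.428806) → end (x,ẋ)=(0.280057, 0.516938)
phase 3: p=0.4179, T=0.424, ωT=1.422138, cosh=2.193587, sinh=1.952390; start (x,ẋ)=(0.280057, 0.516938) → end (x,ẋ)=(0.416433, 0.231279)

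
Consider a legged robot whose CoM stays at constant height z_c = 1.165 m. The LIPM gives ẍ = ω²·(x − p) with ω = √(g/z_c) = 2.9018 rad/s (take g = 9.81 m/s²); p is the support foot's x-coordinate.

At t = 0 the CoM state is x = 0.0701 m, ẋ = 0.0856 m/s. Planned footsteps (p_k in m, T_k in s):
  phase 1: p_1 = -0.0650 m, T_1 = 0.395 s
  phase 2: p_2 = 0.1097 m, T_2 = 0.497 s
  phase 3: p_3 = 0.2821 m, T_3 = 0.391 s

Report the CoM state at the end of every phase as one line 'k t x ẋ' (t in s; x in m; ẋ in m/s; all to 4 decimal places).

phase 1: p=-0.0650, T=0.395, ωT=1.146211, cosh=1.732044, sinh=1.414205; start (x,ẋ)=(0.070100, 0.085600) → end (x,ẋ)=(0.210717, 0.702678)
phase 2: p=0.1097, T=0.497, ωT=1.442195, cosh=2.233189, sinh=1.996780; start (x,ẋ)=(0.210717, 0.702678) → end (x,ẋ)=(0.818815, 2.154530)
phase 3: p=0.2821, T=0.391, ωT=1.134604, cosh=1.715745, sinh=1.394196; start (x,ẋ)=(0.818815, 2.154530) → end (x,ẋ)=(2.238129, 5.867999)

1 0.3950 0.2107 0.7027
2 0.8920 0.8188 2.1545
3 1.2830 2.2381 5.8680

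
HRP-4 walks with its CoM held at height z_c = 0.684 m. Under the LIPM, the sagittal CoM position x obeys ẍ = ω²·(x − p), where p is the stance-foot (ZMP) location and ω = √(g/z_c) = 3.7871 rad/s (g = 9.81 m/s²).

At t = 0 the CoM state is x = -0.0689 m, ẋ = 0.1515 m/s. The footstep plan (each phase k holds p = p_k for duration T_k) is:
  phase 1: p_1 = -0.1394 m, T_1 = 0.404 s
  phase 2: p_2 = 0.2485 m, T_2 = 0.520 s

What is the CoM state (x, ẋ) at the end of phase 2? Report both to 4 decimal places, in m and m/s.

x = 0.6605, ẋ = 1.7618

phase 1: p=-0.1394, T=0.404, ωT=1.529988, cosh=2.417331, sinh=2.200793; start (x,ẋ)=(-0.068900, 0.151500) → end (x,ẋ)=(0.119063, 0.953816)
phase 2: p=0.2485, T=0.520, ωT=1.969292, cosh=3.652579, sinh=3.513023; start (x,ẋ)=(0.119063, 0.953816) → end (x,ẋ)=(0.660508, 1.761835)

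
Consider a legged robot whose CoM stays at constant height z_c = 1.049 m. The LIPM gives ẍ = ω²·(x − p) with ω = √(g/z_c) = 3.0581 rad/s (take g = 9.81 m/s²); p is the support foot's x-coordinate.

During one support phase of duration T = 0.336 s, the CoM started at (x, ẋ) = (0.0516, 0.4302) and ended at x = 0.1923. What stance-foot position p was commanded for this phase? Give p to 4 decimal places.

p = 0.1048

ωT = 3.0581·0.336 = 1.027522; cosh(ωT) = 1.576013, sinh(ωT) = 1.218120
x(T) = p + (x₀−p)·cosh(ωT) + (ẋ₀/ω)·sinh(ωT) ⇒ p·(1 − cosh) = x(T) − x₀·cosh − (ẋ₀/ω)·sinh
numerator   = 0.1923 − (0.0516)·1.576013 − (0.4302/3.0581)·1.218120 = -0.060382
denominator = 1 − 1.576013 = -0.576013
p = -0.060382 / -0.576013 = 0.1048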